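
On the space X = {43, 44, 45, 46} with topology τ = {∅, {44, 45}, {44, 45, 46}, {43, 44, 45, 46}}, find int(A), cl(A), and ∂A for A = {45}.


int(A) = ∅, cl(A) = {43, 44, 45, 46}, ∂A = {43, 44, 45, 46}.

Closed sets in (X, τ) are complements of opens:
  closed(X, τ) = {∅, {43}, {43, 46}, {43, 44, 45, 46}}.
int(A) = ⋃ {U ∈ τ : U ⊆ A}. Opens contained in A: ∅.
Taking the union of these: int(A) = ∅.
cl(A) = ⋂ {C closed : A ⊆ C}. Closed sets containing A: {43, 44, 45, 46}.
Intersecting these: cl(A) = {43, 44, 45, 46}.
∂A = cl(A) ∖ int(A) = {43, 44, 45, 46} ∖ ∅ = {43, 44, 45, 46}.


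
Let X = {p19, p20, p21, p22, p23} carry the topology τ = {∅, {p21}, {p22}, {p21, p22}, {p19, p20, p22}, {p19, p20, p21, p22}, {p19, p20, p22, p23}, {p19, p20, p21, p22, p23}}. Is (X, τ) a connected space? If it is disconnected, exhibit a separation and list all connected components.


(X, τ) is disconnected; components = [{p21}, {p19, p20, p22, p23}].

Find clopen sets (U ∈ τ with X ∖ U ∈ τ):
  U = ∅, X ∖ U = {p19, p20, p21, p22, p23} — both open, so U is clopen.
  U = {p21}, X ∖ U = {p19, p20, p22, p23} — both open, so U is clopen.
  U = {p19, p20, p22, p23}, X ∖ U = {p21} — both open, so U is clopen.
  U = {p19, p20, p21, p22, p23}, X ∖ U = ∅ — both open, so U is clopen.
Nontrivial clopen(s) exist: e.g. {p21}. So (X, τ) is disconnected.
Compute connected components by grouping points that agree on all clopens:
  component: {p21}
  component: {p19, p20, p22, p23}


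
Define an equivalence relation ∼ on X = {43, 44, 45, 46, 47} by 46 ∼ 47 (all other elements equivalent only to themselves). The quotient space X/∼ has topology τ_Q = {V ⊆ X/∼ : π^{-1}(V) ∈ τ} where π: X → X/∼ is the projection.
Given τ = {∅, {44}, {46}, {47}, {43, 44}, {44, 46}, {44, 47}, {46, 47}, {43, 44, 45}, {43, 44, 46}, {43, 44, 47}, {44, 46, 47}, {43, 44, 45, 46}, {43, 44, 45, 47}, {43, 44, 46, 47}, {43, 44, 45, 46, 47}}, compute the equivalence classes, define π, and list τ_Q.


X/∼ = {[43], [44], [45], [46=47]}; |τ_Q| = 8.

Equivalence classes: [43], [44], [45], [46=47].
Quotient map π: X → X/∼ sends 43 ↦ [43], 44 ↦ [44], 45 ↦ [45], 46 ↦ [46=47], 47 ↦ [46=47].
For each subset V ⊆ X/∼, compute π^{-1}(V) ⊆ X and check whether π^{-1}(V) ∈ τ. V is open in τ_Q iff π^{-1}(V) ∈ τ.
  V = {}: π^{-1}(V) = ∅ ∈ τ ✓.
  V = {[43]}: π^{-1}(V) = {43} ∉ τ ✗.
  V = {[44]}: π^{-1}(V) = {44} ∈ τ ✓.
  V = {[43], [44]}: π^{-1}(V) = {43, 44} ∈ τ ✓.
  V = {[45]}: π^{-1}(V) = {45} ∉ τ ✗.
  V = {[43], [45]}: π^{-1}(V) = {43, 45} ∉ τ ✗.
  V = {[44], [45]}: π^{-1}(V) = {44, 45} ∉ τ ✗.
  V = {[43], [44], [45]}: π^{-1}(V) = {43, 44, 45} ∈ τ ✓.
  V = {[46=47]}: π^{-1}(V) = {46, 47} ∈ τ ✓.
  V = {[43], [46=47]}: π^{-1}(V) = {43, 46, 47} ∉ τ ✗.
  V = {[44], [46=47]}: π^{-1}(V) = {44, 46, 47} ∈ τ ✓.
  V = {[43], [44], [46=47]}: π^{-1}(V) = {43, 44, 46, 47} ∈ τ ✓.
  V = {[45], [46=47]}: π^{-1}(V) = {45, 46, 47} ∉ τ ✗.
  V = {[43], [45], [46=47]}: π^{-1}(V) = {43, 45, 46, 47} ∉ τ ✗.
  V = {[44], [45], [46=47]}: π^{-1}(V) = {44, 45, 46, 47} ∉ τ ✗.
  V = {[43], [44], [45], [46=47]}: π^{-1}(V) = {43, 44, 45, 46, 47} ∈ τ ✓.
Open sets in the quotient: τ_Q = {{}, {[44]}, {[43], [44]}, {[43], [44], [45]}, {[46=47]}, {[44], [46=47]}, {[43], [44], [46=47]}, {[43], [44], [45], [46=47]}} (8 elements).


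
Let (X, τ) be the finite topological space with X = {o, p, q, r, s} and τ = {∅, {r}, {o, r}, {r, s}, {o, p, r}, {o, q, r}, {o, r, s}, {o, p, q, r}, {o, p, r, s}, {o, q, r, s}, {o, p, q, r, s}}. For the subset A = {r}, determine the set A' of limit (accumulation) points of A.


A' = {o, p, q, s}

For each x ∈ X, list the open sets U ∈ τ with x ∈ U, then check whether U ∩ (A ∖ {x}) ≠ ∅ for every such U.
  x = o: opens ∋ x are {o, r}, {o, p, r}, {o, q, r}, {o, r, s}, {o, p, q, r}, {o, p, r, s}, {o, q, r, s}, {o, p, q, r, s}; each meets A ∖ {o}, so x IS a limit point.
  x = p: opens ∋ x are {o, p, r}, {o, p, q, r}, {o, p, r, s}, {o, p, q, r, s}; each meets A ∖ {p}, so x IS a limit point.
  x = q: opens ∋ x are {o, q, r}, {o, p, q, r}, {o, q, r, s}, {o, p, q, r, s}; each meets A ∖ {q}, so x IS a limit point.
  x = r: open {r} ∋ x has {r} ∩ (A ∖ {r}) = ∅, so x is NOT a limit point.
  x = s: opens ∋ x are {r, s}, {o, r, s}, {o, p, r, s}, {o, q, r, s}, {o, p, q, r, s}; each meets A ∖ {s}, so x IS a limit point.
Collecting: A' = {o, p, q, s}.


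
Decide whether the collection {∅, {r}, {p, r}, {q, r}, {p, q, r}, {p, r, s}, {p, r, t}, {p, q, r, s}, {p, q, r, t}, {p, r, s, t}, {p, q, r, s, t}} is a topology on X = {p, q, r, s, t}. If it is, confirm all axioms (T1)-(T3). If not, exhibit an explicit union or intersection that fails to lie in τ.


τ IS a topology on X.

Axiom (T1): ∅ ∈ τ? Yes; X ∈ τ? Yes.
Axiom (T2/T3): check pairwise unions and intersections of members of τ.
All pairwise intersections and unions checked — each lies in τ. Therefore τ satisfies (T1), (T2), (T3): it IS a topology on X.


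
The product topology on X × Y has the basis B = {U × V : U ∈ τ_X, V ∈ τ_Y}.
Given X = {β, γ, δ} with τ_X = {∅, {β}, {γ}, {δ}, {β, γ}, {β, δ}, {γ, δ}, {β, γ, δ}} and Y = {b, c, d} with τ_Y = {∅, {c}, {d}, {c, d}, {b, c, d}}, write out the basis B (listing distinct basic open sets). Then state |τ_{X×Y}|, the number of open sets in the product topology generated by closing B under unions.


Basis B = {∅ × ∅, {β} × {c}, {β} × {d}, {γ} × {c}, {γ} × {d}, {δ} × {c}, {δ} × {d}, {β} × {c, d}, {β, γ} × {c}, {β, δ} × {c}, {β, γ} × {d}, {β, δ} × {d}, {γ} × {c, d}, {γ, δ} × {c}, {γ, δ} × {d}, {δ} × {c, d}, {β} × {b, c, d}, {β, γ, δ} × {c}, {β, γ, δ} × {d}, {γ} × {b, c, d}, {δ} × {b, c, d}, {β, γ} × {c, d}, {β, δ} × {c, d}, {γ, δ} × {c, d}, {β, γ} × {b, c, d}, {β, δ} × {b, c, d}, {β, γ, δ} × {c, d}, {γ, δ} × {b, c, d}, {β, γ, δ} × {b, c, d}}; |τ_{X×Y}| = 125.

Enumerate products U × V with U ∈ τ_X, V ∈ τ_Y (deduplicated):
  ∅ × ∅ = {} (∅)
  {β} × {c} = {(β,c)}
  {β} × {d} = {(β,d)}
  {γ} × {c} = {(γ,c)}
  {γ} × {d} = {(γ,d)}
  {δ} × {c} = {(δ,c)}
  {δ} × {d} = {(δ,d)}
  {β} × {c, d} = {(β,c), (β,d)}
  {β, γ} × {c} = {(β,c), (γ,c)}
  {β, δ} × {c} = {(β,c), (δ,c)}
  {β, γ} × {d} = {(β,d), (γ,d)}
  {β, δ} × {d} = {(β,d), (δ,d)}
  {γ} × {c, d} = {(γ,c), (γ,d)}
  {γ, δ} × {c} = {(γ,c), (δ,c)}
  {γ, δ} × {d} = {(γ,d), (δ,d)}
  {δ} × {c, d} = {(δ,c), (δ,d)}
  {β} × {b, c, d} = {(β,b), (β,c), (β,d)}
  {β, γ, δ} × {c} = {(β,c), (γ,c), (δ,c)}
  {β, γ, δ} × {d} = {(β,d), (γ,d), (δ,d)}
  {γ} × {b, c, d} = {(γ,b), (γ,c), (γ,d)}
  {δ} × {b, c, d} = {(δ,b), (δ,c), (δ,d)}
  {β, γ} × {c, d} = {(β,c), (β,d), (γ,c), (γ,d)}
  {β, δ} × {c, d} = {(β,c), (β,d), (δ,c), (δ,d)}
  {γ, δ} × {c, d} = {(γ,c), (γ,d), (δ,c), (δ,d)}
  {β, γ} × {b, c, d} = {(β,b), (β,c), (β,d), (γ,b), (γ,c), (γ,d)}
  {β, δ} × {b, c, d} = {(β,b), (β,c), (β,d), (δ,b), (δ,c), (δ,d)}
  {β, γ, δ} × {c, d} = {(β,c), (β,d), (γ,c), (γ,d), (δ,c), (δ,d)}
  {γ, δ} × {b, c, d} = {(γ,b), (γ,c), (γ,d), (δ,b), (δ,c), (δ,d)}
  {β, γ, δ} × {b, c, d} = {(β,b), (β,c), (β,d), (γ,b), (γ,c), (γ,d), (δ,b), (δ,c), (δ,d)}
These 29 distinct sets form the basis B.
Close under arbitrary unions to get τ_{X×Y}; counting gives |τ_{X×Y}| = 125.


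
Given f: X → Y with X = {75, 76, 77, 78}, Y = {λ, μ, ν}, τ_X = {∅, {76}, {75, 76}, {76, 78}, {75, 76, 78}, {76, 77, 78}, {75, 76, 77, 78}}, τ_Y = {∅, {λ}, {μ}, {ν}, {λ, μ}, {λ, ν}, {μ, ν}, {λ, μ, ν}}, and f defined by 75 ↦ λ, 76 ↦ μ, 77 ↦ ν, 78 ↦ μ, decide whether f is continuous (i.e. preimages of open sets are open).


f is NOT continuous.

Compute f^{-1}(U) for each U ∈ τ_Y:
  U = ∅: f^{-1}(U) = ∅ ∈ τ_X ✓.
  U = {λ}: f^{-1}(U) = {75} ∉ τ_X ✗.
  U = {μ}: f^{-1}(U) = {76, 78} ∈ τ_X ✓.
  U = {ν}: f^{-1}(U) = {77} ∉ τ_X ✗.
  U = {λ, μ}: f^{-1}(U) = {75, 76, 78} ∈ τ_X ✓.
  U = {λ, ν}: f^{-1}(U) = {75, 77} ∉ τ_X ✗.
  U = {μ, ν}: f^{-1}(U) = {76, 77, 78} ∈ τ_X ✓.
  U = {λ, μ, ν}: f^{-1}(U) = {75, 76, 77, 78} ∈ τ_X ✓.
Found U = {λ} with f^{-1}(U) = {75} not in τ_X. Therefore f is NOT continuous.


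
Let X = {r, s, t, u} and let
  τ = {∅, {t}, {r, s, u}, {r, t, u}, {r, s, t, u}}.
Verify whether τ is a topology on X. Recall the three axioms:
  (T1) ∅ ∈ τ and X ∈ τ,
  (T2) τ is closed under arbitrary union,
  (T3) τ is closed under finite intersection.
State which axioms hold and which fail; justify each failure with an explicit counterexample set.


τ is NOT a topology on X.

Axiom (T1): ∅ ∈ τ? Yes; X ∈ τ? Yes.
Axiom (T2/T3): check pairwise unions and intersections of members of τ.
Counterexample for (T3): {r, s, u} ∩ {r, t, u} = {r, u} ∉ τ. Therefore τ is NOT a topology.


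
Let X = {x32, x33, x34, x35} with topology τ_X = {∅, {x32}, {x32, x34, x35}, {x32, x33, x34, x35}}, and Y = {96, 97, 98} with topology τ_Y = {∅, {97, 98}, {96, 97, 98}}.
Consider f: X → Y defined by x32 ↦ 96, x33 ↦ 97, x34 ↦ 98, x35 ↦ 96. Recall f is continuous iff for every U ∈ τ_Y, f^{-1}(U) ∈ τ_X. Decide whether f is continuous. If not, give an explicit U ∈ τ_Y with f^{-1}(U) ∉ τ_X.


f is NOT continuous.

Compute f^{-1}(U) for each U ∈ τ_Y:
  U = ∅: f^{-1}(U) = ∅ ∈ τ_X ✓.
  U = {97, 98}: f^{-1}(U) = {x33, x34} ∉ τ_X ✗.
  U = {96, 97, 98}: f^{-1}(U) = {x32, x33, x34, x35} ∈ τ_X ✓.
Found U = {97, 98} with f^{-1}(U) = {x33, x34} not in τ_X. Therefore f is NOT continuous.


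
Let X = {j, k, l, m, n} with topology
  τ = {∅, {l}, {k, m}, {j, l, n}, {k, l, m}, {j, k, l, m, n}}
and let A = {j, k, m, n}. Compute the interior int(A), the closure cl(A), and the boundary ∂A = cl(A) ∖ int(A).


int(A) = {k, m}, cl(A) = {j, k, m, n}, ∂A = {j, n}.

Closed sets in (X, τ) are complements of opens:
  closed(X, τ) = {∅, {j, n}, {k, m}, {j, l, n}, {j, k, m, n}, {j, k, l, m, n}}.
int(A) = ⋃ {U ∈ τ : U ⊆ A}. Opens contained in A: ∅, {k, m}.
Taking the union of these: int(A) = {k, m}.
cl(A) = ⋂ {C closed : A ⊆ C}. Closed sets containing A: {j, k, m, n}, {j, k, l, m, n}.
Intersecting these: cl(A) = {j, k, m, n}.
∂A = cl(A) ∖ int(A) = {j, k, m, n} ∖ {k, m} = {j, n}.


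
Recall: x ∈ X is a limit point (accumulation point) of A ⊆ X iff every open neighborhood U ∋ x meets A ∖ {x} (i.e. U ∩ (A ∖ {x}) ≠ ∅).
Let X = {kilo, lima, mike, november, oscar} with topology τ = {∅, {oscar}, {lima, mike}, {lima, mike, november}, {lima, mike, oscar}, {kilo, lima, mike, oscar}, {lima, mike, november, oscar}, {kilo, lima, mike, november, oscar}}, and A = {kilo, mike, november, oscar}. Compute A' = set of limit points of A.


A' = {kilo, lima, november}

For each x ∈ X, list the open sets U ∈ τ with x ∈ U, then check whether U ∩ (A ∖ {x}) ≠ ∅ for every such U.
  x = kilo: opens ∋ x are {kilo, lima, mike, oscar}, {kilo, lima, mike, november, oscar}; each meets A ∖ {kilo}, so x IS a limit point.
  x = lima: opens ∋ x are {lima, mike}, {lima, mike, november}, {lima, mike, oscar}, {kilo, lima, mike, oscar}, {lima, mike, november, oscar}, {kilo, lima, mike, november, oscar}; each meets A ∖ {lima}, so x IS a limit point.
  x = mike: open {lima, mike} ∋ x has {lima, mike} ∩ (A ∖ {mike}) = ∅, so x is NOT a limit point.
  x = november: opens ∋ x are {lima, mike, november}, {lima, mike, november, oscar}, {kilo, lima, mike, november, oscar}; each meets A ∖ {november}, so x IS a limit point.
  x = oscar: open {oscar} ∋ x has {oscar} ∩ (A ∖ {oscar}) = ∅, so x is NOT a limit point.
Collecting: A' = {kilo, lima, november}.


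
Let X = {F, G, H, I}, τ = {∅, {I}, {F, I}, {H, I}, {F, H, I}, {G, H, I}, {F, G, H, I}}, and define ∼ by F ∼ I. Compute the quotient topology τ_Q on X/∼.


X/∼ = {[F=I], [G], [H]}; |τ_Q| = 4.

Equivalence classes: [F=I], [G], [H].
Quotient map π: X → X/∼ sends F ↦ [F=I], G ↦ [G], H ↦ [H], I ↦ [F=I].
For each subset V ⊆ X/∼, compute π^{-1}(V) ⊆ X and check whether π^{-1}(V) ∈ τ. V is open in τ_Q iff π^{-1}(V) ∈ τ.
  V = {}: π^{-1}(V) = ∅ ∈ τ ✓.
  V = {[F=I]}: π^{-1}(V) = {F, I} ∈ τ ✓.
  V = {[G]}: π^{-1}(V) = {G} ∉ τ ✗.
  V = {[F=I], [G]}: π^{-1}(V) = {F, G, I} ∉ τ ✗.
  V = {[H]}: π^{-1}(V) = {H} ∉ τ ✗.
  V = {[F=I], [H]}: π^{-1}(V) = {F, H, I} ∈ τ ✓.
  V = {[G], [H]}: π^{-1}(V) = {G, H} ∉ τ ✗.
  V = {[F=I], [G], [H]}: π^{-1}(V) = {F, G, H, I} ∈ τ ✓.
Open sets in the quotient: τ_Q = {{}, {[F=I]}, {[F=I], [H]}, {[F=I], [G], [H]}} (4 elements).


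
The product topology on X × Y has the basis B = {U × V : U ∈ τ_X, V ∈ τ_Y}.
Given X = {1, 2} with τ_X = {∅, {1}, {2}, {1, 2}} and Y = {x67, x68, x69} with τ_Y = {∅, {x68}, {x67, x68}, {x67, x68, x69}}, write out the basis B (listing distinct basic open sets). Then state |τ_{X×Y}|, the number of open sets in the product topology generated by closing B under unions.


Basis B = {∅ × ∅, {1} × {x68}, {2} × {x68}, {1} × {x67, x68}, {1, 2} × {x68}, {2} × {x67, x68}, {1} × {x67, x68, x69}, {2} × {x67, x68, x69}, {1, 2} × {x67, x68}, {1, 2} × {x67, x68, x69}}; |τ_{X×Y}| = 16.

Enumerate products U × V with U ∈ τ_X, V ∈ τ_Y (deduplicated):
  ∅ × ∅ = {} (∅)
  {1} × {x68} = {(1,x68)}
  {2} × {x68} = {(2,x68)}
  {1} × {x67, x68} = {(1,x67), (1,x68)}
  {1, 2} × {x68} = {(1,x68), (2,x68)}
  {2} × {x67, x68} = {(2,x67), (2,x68)}
  {1} × {x67, x68, x69} = {(1,x67), (1,x68), (1,x69)}
  {2} × {x67, x68, x69} = {(2,x67), (2,x68), (2,x69)}
  {1, 2} × {x67, x68} = {(1,x67), (1,x68), (2,x67), (2,x68)}
  {1, 2} × {x67, x68, x69} = {(1,x67), (1,x68), (1,x69), (2,x67), (2,x68), (2,x69)}
These 10 distinct sets form the basis B.
Close under arbitrary unions to get τ_{X×Y}; counting gives |τ_{X×Y}| = 16.


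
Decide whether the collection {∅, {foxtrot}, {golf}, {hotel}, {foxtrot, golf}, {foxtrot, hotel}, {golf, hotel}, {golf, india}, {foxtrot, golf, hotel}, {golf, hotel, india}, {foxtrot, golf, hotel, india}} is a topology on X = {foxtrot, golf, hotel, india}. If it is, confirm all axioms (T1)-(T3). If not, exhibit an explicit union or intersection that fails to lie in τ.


τ is NOT a topology on X.

Axiom (T1): ∅ ∈ τ? Yes; X ∈ τ? Yes.
Axiom (T2/T3): check pairwise unions and intersections of members of τ.
Counterexample for (T2): {foxtrot} ∪ {golf, india} = {foxtrot, golf, india} ∉ τ. Therefore τ is NOT a topology.


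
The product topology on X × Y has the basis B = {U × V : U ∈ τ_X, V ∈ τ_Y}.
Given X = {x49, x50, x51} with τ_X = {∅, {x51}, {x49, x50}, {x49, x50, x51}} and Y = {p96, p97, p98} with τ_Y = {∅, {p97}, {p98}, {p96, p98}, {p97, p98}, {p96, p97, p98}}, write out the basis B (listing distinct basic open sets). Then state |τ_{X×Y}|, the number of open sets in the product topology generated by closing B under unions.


Basis B = {∅ × ∅, {x51} × {p97}, {x51} × {p98}, {x49, x50} × {p97}, {x49, x50} × {p98}, {x51} × {p96, p98}, {x51} × {p97, p98}, {x49, x50, x51} × {p97}, {x49, x50, x51} × {p98}, {x51} × {p96, p97, p98}, {x49, x50} × {p96, p98}, {x49, x50} × {p97, p98}, {x49, x50} × {p96, p97, p98}, {x49, x50, x51} × {p96, p98}, {x49, x50, x51} × {p97, p98}, {x49, x50, x51} × {p96, p97, p98}}; |τ_{X×Y}| = 36.

Enumerate products U × V with U ∈ τ_X, V ∈ τ_Y (deduplicated):
  ∅ × ∅ = {} (∅)
  {x51} × {p97} = {(x51,p97)}
  {x51} × {p98} = {(x51,p98)}
  {x49, x50} × {p97} = {(x49,p97), (x50,p97)}
  {x49, x50} × {p98} = {(x49,p98), (x50,p98)}
  {x51} × {p96, p98} = {(x51,p96), (x51,p98)}
  {x51} × {p97, p98} = {(x51,p97), (x51,p98)}
  {x49, x50, x51} × {p97} = {(x49,p97), (x50,p97), (x51,p97)}
  {x49, x50, x51} × {p98} = {(x49,p98), (x50,p98), (x51,p98)}
  {x51} × {p96, p97, p98} = {(x51,p96), (x51,p97), (x51,p98)}
  {x49, x50} × {p96, p98} = {(x49,p96), (x49,p98), (x50,p96), (x50,p98)}
  {x49, x50} × {p97, p98} = {(x49,p97), (x49,p98), (x50,p97), (x50,p98)}
  {x49, x50} × {p96, p97, p98} = {(x49,p96), (x49,p97), (x49,p98), (x50,p96), (x50,p97), (x50,p98)}
  {x49, x50, x51} × {p96, p98} = {(x49,p96), (x49,p98), (x50,p96), (x50,p98), (x51,p96), (x51,p98)}
  {x49, x50, x51} × {p97, p98} = {(x49,p97), (x49,p98), (x50,p97), (x50,p98), (x51,p97), (x51,p98)}
  {x49, x50, x51} × {p96, p97, p98} = {(x49,p96), (x49,p97), (x49,p98), (x50,p96), (x50,p97), (x50,p98), (x51,p96), (x51,p97), (x51,p98)}
These 16 distinct sets form the basis B.
Close under arbitrary unions to get τ_{X×Y}; counting gives |τ_{X×Y}| = 36.


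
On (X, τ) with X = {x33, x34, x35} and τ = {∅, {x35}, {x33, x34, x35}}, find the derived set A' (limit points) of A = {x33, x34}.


A' = {x33, x34}

For each x ∈ X, list the open sets U ∈ τ with x ∈ U, then check whether U ∩ (A ∖ {x}) ≠ ∅ for every such U.
  x = x33: opens ∋ x are {x33, x34, x35}; each meets A ∖ {x33}, so x IS a limit point.
  x = x34: opens ∋ x are {x33, x34, x35}; each meets A ∖ {x34}, so x IS a limit point.
  x = x35: open {x35} ∋ x has {x35} ∩ (A ∖ {x35}) = ∅, so x is NOT a limit point.
Collecting: A' = {x33, x34}.


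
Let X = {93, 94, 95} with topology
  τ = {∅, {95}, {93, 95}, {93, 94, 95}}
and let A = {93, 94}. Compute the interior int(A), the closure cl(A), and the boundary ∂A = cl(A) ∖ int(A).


int(A) = ∅, cl(A) = {93, 94}, ∂A = {93, 94}.

Closed sets in (X, τ) are complements of opens:
  closed(X, τ) = {∅, {94}, {93, 94}, {93, 94, 95}}.
int(A) = ⋃ {U ∈ τ : U ⊆ A}. Opens contained in A: ∅.
Taking the union of these: int(A) = ∅.
cl(A) = ⋂ {C closed : A ⊆ C}. Closed sets containing A: {93, 94}, {93, 94, 95}.
Intersecting these: cl(A) = {93, 94}.
∂A = cl(A) ∖ int(A) = {93, 94} ∖ ∅ = {93, 94}.


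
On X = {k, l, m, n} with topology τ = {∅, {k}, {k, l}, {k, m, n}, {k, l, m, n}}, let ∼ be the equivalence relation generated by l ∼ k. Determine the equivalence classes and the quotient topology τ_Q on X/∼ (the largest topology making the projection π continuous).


X/∼ = {[k=l], [m], [n]}; |τ_Q| = 3.

Equivalence classes: [k=l], [m], [n].
Quotient map π: X → X/∼ sends k ↦ [k=l], l ↦ [k=l], m ↦ [m], n ↦ [n].
For each subset V ⊆ X/∼, compute π^{-1}(V) ⊆ X and check whether π^{-1}(V) ∈ τ. V is open in τ_Q iff π^{-1}(V) ∈ τ.
  V = {}: π^{-1}(V) = ∅ ∈ τ ✓.
  V = {[k=l]}: π^{-1}(V) = {k, l} ∈ τ ✓.
  V = {[m]}: π^{-1}(V) = {m} ∉ τ ✗.
  V = {[k=l], [m]}: π^{-1}(V) = {k, l, m} ∉ τ ✗.
  V = {[n]}: π^{-1}(V) = {n} ∉ τ ✗.
  V = {[k=l], [n]}: π^{-1}(V) = {k, l, n} ∉ τ ✗.
  V = {[m], [n]}: π^{-1}(V) = {m, n} ∉ τ ✗.
  V = {[k=l], [m], [n]}: π^{-1}(V) = {k, l, m, n} ∈ τ ✓.
Open sets in the quotient: τ_Q = {{}, {[k=l]}, {[k=l], [m], [n]}} (3 elements).


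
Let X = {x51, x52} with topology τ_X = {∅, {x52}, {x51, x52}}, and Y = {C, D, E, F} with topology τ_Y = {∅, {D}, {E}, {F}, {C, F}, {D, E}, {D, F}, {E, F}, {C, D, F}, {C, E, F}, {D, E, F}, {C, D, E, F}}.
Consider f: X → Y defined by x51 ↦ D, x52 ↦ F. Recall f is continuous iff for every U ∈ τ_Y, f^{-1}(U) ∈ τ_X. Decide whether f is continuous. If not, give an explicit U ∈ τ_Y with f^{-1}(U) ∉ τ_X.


f is NOT continuous.

Compute f^{-1}(U) for each U ∈ τ_Y:
  U = ∅: f^{-1}(U) = ∅ ∈ τ_X ✓.
  U = {D}: f^{-1}(U) = {x51} ∉ τ_X ✗.
  U = {E}: f^{-1}(U) = ∅ ∈ τ_X ✓.
  U = {F}: f^{-1}(U) = {x52} ∈ τ_X ✓.
  U = {C, F}: f^{-1}(U) = {x52} ∈ τ_X ✓.
  U = {D, E}: f^{-1}(U) = {x51} ∉ τ_X ✗.
  U = {D, F}: f^{-1}(U) = {x51, x52} ∈ τ_X ✓.
  U = {E, F}: f^{-1}(U) = {x52} ∈ τ_X ✓.
  U = {C, D, F}: f^{-1}(U) = {x51, x52} ∈ τ_X ✓.
  U = {C, E, F}: f^{-1}(U) = {x52} ∈ τ_X ✓.
  U = {D, E, F}: f^{-1}(U) = {x51, x52} ∈ τ_X ✓.
  U = {C, D, E, F}: f^{-1}(U) = {x51, x52} ∈ τ_X ✓.
Found U = {D} with f^{-1}(U) = {x51} not in τ_X. Therefore f is NOT continuous.


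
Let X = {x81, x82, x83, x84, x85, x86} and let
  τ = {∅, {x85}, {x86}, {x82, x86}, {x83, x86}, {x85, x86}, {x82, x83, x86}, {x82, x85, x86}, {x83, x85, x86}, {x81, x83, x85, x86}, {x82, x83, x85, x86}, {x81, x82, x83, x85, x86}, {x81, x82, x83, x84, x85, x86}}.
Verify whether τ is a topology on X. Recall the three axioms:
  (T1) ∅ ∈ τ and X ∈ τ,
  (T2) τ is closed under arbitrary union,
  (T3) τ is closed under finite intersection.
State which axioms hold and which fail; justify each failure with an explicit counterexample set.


τ IS a topology on X.

Axiom (T1): ∅ ∈ τ? Yes; X ∈ τ? Yes.
Axiom (T2/T3): check pairwise unions and intersections of members of τ.
All pairwise intersections and unions checked — each lies in τ. Therefore τ satisfies (T1), (T2), (T3): it IS a topology on X.


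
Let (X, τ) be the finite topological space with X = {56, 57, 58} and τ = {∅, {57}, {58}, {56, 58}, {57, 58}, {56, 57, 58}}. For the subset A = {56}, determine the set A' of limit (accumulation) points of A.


A' = ∅

For each x ∈ X, list the open sets U ∈ τ with x ∈ U, then check whether U ∩ (A ∖ {x}) ≠ ∅ for every such U.
  x = 56: open {56, 58} ∋ x has {56, 58} ∩ (A ∖ {56}) = ∅, so x is NOT a limit point.
  x = 57: open {57} ∋ x has {57} ∩ (A ∖ {57}) = ∅, so x is NOT a limit point.
  x = 58: open {58} ∋ x has {58} ∩ (A ∖ {58}) = ∅, so x is NOT a limit point.
Collecting: A' = ∅.


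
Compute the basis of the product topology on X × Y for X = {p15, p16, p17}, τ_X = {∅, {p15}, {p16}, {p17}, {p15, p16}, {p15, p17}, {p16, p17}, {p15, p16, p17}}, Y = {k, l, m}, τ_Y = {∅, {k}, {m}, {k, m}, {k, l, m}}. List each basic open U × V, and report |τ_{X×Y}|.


Basis B = {∅ × ∅, {p15} × {k}, {p15} × {m}, {p16} × {k}, {p16} × {m}, {p17} × {k}, {p17} × {m}, {p15} × {k, m}, {p15, p16} × {k}, {p15, p17} × {k}, {p15, p16} × {m}, {p15, p17} × {m}, {p16} × {k, m}, {p16, p17} × {k}, {p16, p17} × {m}, {p17} × {k, m}, {p15} × {k, l, m}, {p15, p16, p17} × {k}, {p15, p16, p17} × {m}, {p16} × {k, l, m}, {p17} × {k, l, m}, {p15, p16} × {k, m}, {p15, p17} × {k, m}, {p16, p17} × {k, m}, {p15, p16} × {k, l, m}, {p15, p17} × {k, l, m}, {p15, p16, p17} × {k, m}, {p16, p17} × {k, l, m}, {p15, p16, p17} × {k, l, m}}; |τ_{X×Y}| = 125.

Enumerate products U × V with U ∈ τ_X, V ∈ τ_Y (deduplicated):
  ∅ × ∅ = {} (∅)
  {p15} × {k} = {(p15,k)}
  {p15} × {m} = {(p15,m)}
  {p16} × {k} = {(p16,k)}
  {p16} × {m} = {(p16,m)}
  {p17} × {k} = {(p17,k)}
  {p17} × {m} = {(p17,m)}
  {p15} × {k, m} = {(p15,k), (p15,m)}
  {p15, p16} × {k} = {(p15,k), (p16,k)}
  {p15, p17} × {k} = {(p15,k), (p17,k)}
  {p15, p16} × {m} = {(p15,m), (p16,m)}
  {p15, p17} × {m} = {(p15,m), (p17,m)}
  {p16} × {k, m} = {(p16,k), (p16,m)}
  {p16, p17} × {k} = {(p16,k), (p17,k)}
  {p16, p17} × {m} = {(p16,m), (p17,m)}
  {p17} × {k, m} = {(p17,k), (p17,m)}
  {p15} × {k, l, m} = {(p15,k), (p15,l), (p15,m)}
  {p15, p16, p17} × {k} = {(p15,k), (p16,k), (p17,k)}
  {p15, p16, p17} × {m} = {(p15,m), (p16,m), (p17,m)}
  {p16} × {k, l, m} = {(p16,k), (p16,l), (p16,m)}
  {p17} × {k, l, m} = {(p17,k), (p17,l), (p17,m)}
  {p15, p16} × {k, m} = {(p15,k), (p15,m), (p16,k), (p16,m)}
  {p15, p17} × {k, m} = {(p15,k), (p15,m), (p17,k), (p17,m)}
  {p16, p17} × {k, m} = {(p16,k), (p16,m), (p17,k), (p17,m)}
  {p15, p16} × {k, l, m} = {(p15,k), (p15,l), (p15,m), (p16,k), (p16,l), (p16,m)}
  {p15, p17} × {k, l, m} = {(p15,k), (p15,l), (p15,m), (p17,k), (p17,l), (p17,m)}
  {p15, p16, p17} × {k, m} = {(p15,k), (p15,m), (p16,k), (p16,m), (p17,k), (p17,m)}
  {p16, p17} × {k, l, m} = {(p16,k), (p16,l), (p16,m), (p17,k), (p17,l), (p17,m)}
  {p15, p16, p17} × {k, l, m} = {(p15,k), (p15,l), (p15,m), (p16,k), (p16,l), (p16,m), (p17,k), (p17,l), (p17,m)}
These 29 distinct sets form the basis B.
Close under arbitrary unions to get τ_{X×Y}; counting gives |τ_{X×Y}| = 125.


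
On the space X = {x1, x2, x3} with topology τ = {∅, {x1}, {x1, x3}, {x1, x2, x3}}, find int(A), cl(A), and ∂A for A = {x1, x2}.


int(A) = {x1}, cl(A) = {x1, x2, x3}, ∂A = {x2, x3}.

Closed sets in (X, τ) are complements of opens:
  closed(X, τ) = {∅, {x2}, {x2, x3}, {x1, x2, x3}}.
int(A) = ⋃ {U ∈ τ : U ⊆ A}. Opens contained in A: ∅, {x1}.
Taking the union of these: int(A) = {x1}.
cl(A) = ⋂ {C closed : A ⊆ C}. Closed sets containing A: {x1, x2, x3}.
Intersecting these: cl(A) = {x1, x2, x3}.
∂A = cl(A) ∖ int(A) = {x1, x2, x3} ∖ {x1} = {x2, x3}.


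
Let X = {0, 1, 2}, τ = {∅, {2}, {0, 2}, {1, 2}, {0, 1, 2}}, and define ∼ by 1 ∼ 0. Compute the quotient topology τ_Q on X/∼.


X/∼ = {[0=1], [2]}; |τ_Q| = 3.

Equivalence classes: [0=1], [2].
Quotient map π: X → X/∼ sends 0 ↦ [0=1], 1 ↦ [0=1], 2 ↦ [2].
For each subset V ⊆ X/∼, compute π^{-1}(V) ⊆ X and check whether π^{-1}(V) ∈ τ. V is open in τ_Q iff π^{-1}(V) ∈ τ.
  V = {}: π^{-1}(V) = ∅ ∈ τ ✓.
  V = {[0=1]}: π^{-1}(V) = {0, 1} ∉ τ ✗.
  V = {[2]}: π^{-1}(V) = {2} ∈ τ ✓.
  V = {[0=1], [2]}: π^{-1}(V) = {0, 1, 2} ∈ τ ✓.
Open sets in the quotient: τ_Q = {{}, {[2]}, {[0=1], [2]}} (3 elements).


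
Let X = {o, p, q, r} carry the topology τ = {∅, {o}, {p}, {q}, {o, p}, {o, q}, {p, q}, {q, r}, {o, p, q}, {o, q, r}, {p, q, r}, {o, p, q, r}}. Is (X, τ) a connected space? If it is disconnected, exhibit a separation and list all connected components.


(X, τ) is disconnected; components = [{o}, {p}, {q, r}].

Find clopen sets (U ∈ τ with X ∖ U ∈ τ):
  U = ∅, X ∖ U = {o, p, q, r} — both open, so U is clopen.
  U = {o}, X ∖ U = {p, q, r} — both open, so U is clopen.
  U = {p}, X ∖ U = {o, q, r} — both open, so U is clopen.
  U = {o, p}, X ∖ U = {q, r} — both open, so U is clopen.
  U = {q, r}, X ∖ U = {o, p} — both open, so U is clopen.
  U = {o, q, r}, X ∖ U = {p} — both open, so U is clopen.
  U = {p, q, r}, X ∖ U = {o} — both open, so U is clopen.
  U = {o, p, q, r}, X ∖ U = ∅ — both open, so U is clopen.
Nontrivial clopen(s) exist: e.g. {o, q, r}. So (X, τ) is disconnected.
Compute connected components by grouping points that agree on all clopens:
  component: {o}
  component: {p}
  component: {q, r}


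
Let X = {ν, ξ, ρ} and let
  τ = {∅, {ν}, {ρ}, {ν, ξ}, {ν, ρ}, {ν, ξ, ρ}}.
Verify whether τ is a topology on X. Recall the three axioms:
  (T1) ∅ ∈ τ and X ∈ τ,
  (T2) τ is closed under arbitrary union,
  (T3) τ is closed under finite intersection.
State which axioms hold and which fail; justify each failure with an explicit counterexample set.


τ IS a topology on X.

Axiom (T1): ∅ ∈ τ? Yes; X ∈ τ? Yes.
Axiom (T2/T3): check pairwise unions and intersections of members of τ.
All pairwise intersections and unions checked — each lies in τ. Therefore τ satisfies (T1), (T2), (T3): it IS a topology on X.


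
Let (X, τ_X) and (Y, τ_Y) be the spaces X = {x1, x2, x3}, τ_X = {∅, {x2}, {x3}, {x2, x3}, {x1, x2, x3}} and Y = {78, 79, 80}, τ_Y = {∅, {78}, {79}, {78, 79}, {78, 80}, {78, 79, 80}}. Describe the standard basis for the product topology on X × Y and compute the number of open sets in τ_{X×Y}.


Basis B = {∅ × ∅, {x2} × {78}, {x2} × {79}, {x3} × {78}, {x3} × {79}, {x2} × {78, 79}, {x2} × {78, 80}, {x2, x3} × {78}, {x2, x3} × {79}, {x3} × {78, 79}, {x3} × {78, 80}, {x1, x2, x3} × {78}, {x1, x2, x3} × {79}, {x2} × {78, 79, 80}, {x3} × {78, 79, 80}, {x2, x3} × {78, 79}, {x2, x3} × {78, 80}, {x1, x2, x3} × {78, 79}, {x1, x2, x3} × {78, 80}, {x2, x3} × {78, 79, 80}, {x1, x2, x3} × {78, 79, 80}}; |τ_{X×Y}| = 70.

Enumerate products U × V with U ∈ τ_X, V ∈ τ_Y (deduplicated):
  ∅ × ∅ = {} (∅)
  {x2} × {78} = {(x2,78)}
  {x2} × {79} = {(x2,79)}
  {x3} × {78} = {(x3,78)}
  {x3} × {79} = {(x3,79)}
  {x2} × {78, 79} = {(x2,78), (x2,79)}
  {x2} × {78, 80} = {(x2,78), (x2,80)}
  {x2, x3} × {78} = {(x2,78), (x3,78)}
  {x2, x3} × {79} = {(x2,79), (x3,79)}
  {x3} × {78, 79} = {(x3,78), (x3,79)}
  {x3} × {78, 80} = {(x3,78), (x3,80)}
  {x1, x2, x3} × {78} = {(x1,78), (x2,78), (x3,78)}
  {x1, x2, x3} × {79} = {(x1,79), (x2,79), (x3,79)}
  {x2} × {78, 79, 80} = {(x2,78), (x2,79), (x2,80)}
  {x3} × {78, 79, 80} = {(x3,78), (x3,79), (x3,80)}
  {x2, x3} × {78, 79} = {(x2,78), (x2,79), (x3,78), (x3,79)}
  {x2, x3} × {78, 80} = {(x2,78), (x2,80), (x3,78), (x3,80)}
  {x1, x2, x3} × {78, 79} = {(x1,78), (x1,79), (x2,78), (x2,79), (x3,78), (x3,79)}
  {x1, x2, x3} × {78, 80} = {(x1,78), (x1,80), (x2,78), (x2,80), (x3,78), (x3,80)}
  {x2, x3} × {78, 79, 80} = {(x2,78), (x2,79), (x2,80), (x3,78), (x3,79), (x3,80)}
  {x1, x2, x3} × {78, 79, 80} = {(x1,78), (x1,79), (x1,80), (x2,78), (x2,79), (x2,80), (x3,78), (x3,79), (x3,80)}
These 21 distinct sets form the basis B.
Close under arbitrary unions to get τ_{X×Y}; counting gives |τ_{X×Y}| = 70.


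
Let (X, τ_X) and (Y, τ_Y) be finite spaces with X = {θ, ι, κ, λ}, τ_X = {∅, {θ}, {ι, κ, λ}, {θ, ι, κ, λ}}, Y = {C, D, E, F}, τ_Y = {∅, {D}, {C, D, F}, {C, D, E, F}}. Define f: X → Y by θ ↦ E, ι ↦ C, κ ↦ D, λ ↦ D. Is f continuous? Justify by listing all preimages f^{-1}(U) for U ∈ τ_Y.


f is NOT continuous.

Compute f^{-1}(U) for each U ∈ τ_Y:
  U = ∅: f^{-1}(U) = ∅ ∈ τ_X ✓.
  U = {D}: f^{-1}(U) = {κ, λ} ∉ τ_X ✗.
  U = {C, D, F}: f^{-1}(U) = {ι, κ, λ} ∈ τ_X ✓.
  U = {C, D, E, F}: f^{-1}(U) = {θ, ι, κ, λ} ∈ τ_X ✓.
Found U = {D} with f^{-1}(U) = {κ, λ} not in τ_X. Therefore f is NOT continuous.


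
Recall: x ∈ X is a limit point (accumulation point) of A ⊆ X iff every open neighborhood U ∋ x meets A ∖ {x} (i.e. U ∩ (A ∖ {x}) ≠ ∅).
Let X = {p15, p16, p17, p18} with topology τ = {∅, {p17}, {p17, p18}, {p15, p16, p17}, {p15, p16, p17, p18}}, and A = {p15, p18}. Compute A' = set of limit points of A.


A' = {p16}

For each x ∈ X, list the open sets U ∈ τ with x ∈ U, then check whether U ∩ (A ∖ {x}) ≠ ∅ for every such U.
  x = p15: open {p15, p16, p17} ∋ x has {p15, p16, p17} ∩ (A ∖ {p15}) = ∅, so x is NOT a limit point.
  x = p16: opens ∋ x are {p15, p16, p17}, {p15, p16, p17, p18}; each meets A ∖ {p16}, so x IS a limit point.
  x = p17: open {p17} ∋ x has {p17} ∩ (A ∖ {p17}) = ∅, so x is NOT a limit point.
  x = p18: open {p17, p18} ∋ x has {p17, p18} ∩ (A ∖ {p18}) = ∅, so x is NOT a limit point.
Collecting: A' = {p16}.


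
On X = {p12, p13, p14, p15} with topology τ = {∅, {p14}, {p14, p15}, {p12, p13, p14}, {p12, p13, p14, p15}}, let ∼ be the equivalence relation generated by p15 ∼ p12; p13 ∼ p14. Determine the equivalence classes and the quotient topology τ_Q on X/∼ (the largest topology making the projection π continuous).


X/∼ = {[p12=p15], [p13=p14]}; |τ_Q| = 2.

Equivalence classes: [p12=p15], [p13=p14].
Quotient map π: X → X/∼ sends p12 ↦ [p12=p15], p13 ↦ [p13=p14], p14 ↦ [p13=p14], p15 ↦ [p12=p15].
For each subset V ⊆ X/∼, compute π^{-1}(V) ⊆ X and check whether π^{-1}(V) ∈ τ. V is open in τ_Q iff π^{-1}(V) ∈ τ.
  V = {}: π^{-1}(V) = ∅ ∈ τ ✓.
  V = {[p12=p15]}: π^{-1}(V) = {p12, p15} ∉ τ ✗.
  V = {[p13=p14]}: π^{-1}(V) = {p13, p14} ∉ τ ✗.
  V = {[p12=p15], [p13=p14]}: π^{-1}(V) = {p12, p13, p14, p15} ∈ τ ✓.
Open sets in the quotient: τ_Q = {{}, {[p12=p15], [p13=p14]}} (2 elements).


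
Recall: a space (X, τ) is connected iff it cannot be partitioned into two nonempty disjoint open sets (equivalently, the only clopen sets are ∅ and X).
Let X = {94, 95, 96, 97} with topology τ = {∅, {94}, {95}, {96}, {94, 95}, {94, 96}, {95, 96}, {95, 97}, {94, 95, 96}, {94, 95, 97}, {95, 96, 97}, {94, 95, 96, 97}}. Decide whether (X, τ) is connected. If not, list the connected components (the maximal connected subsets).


(X, τ) is disconnected; components = [{94}, {96}, {95, 97}].

Find clopen sets (U ∈ τ with X ∖ U ∈ τ):
  U = ∅, X ∖ U = {94, 95, 96, 97} — both open, so U is clopen.
  U = {94}, X ∖ U = {95, 96, 97} — both open, so U is clopen.
  U = {96}, X ∖ U = {94, 95, 97} — both open, so U is clopen.
  U = {94, 96}, X ∖ U = {95, 97} — both open, so U is clopen.
  U = {95, 97}, X ∖ U = {94, 96} — both open, so U is clopen.
  U = {94, 95, 97}, X ∖ U = {96} — both open, so U is clopen.
  U = {95, 96, 97}, X ∖ U = {94} — both open, so U is clopen.
  U = {94, 95, 96, 97}, X ∖ U = ∅ — both open, so U is clopen.
Nontrivial clopen(s) exist: e.g. {95, 96, 97}. So (X, τ) is disconnected.
Compute connected components by grouping points that agree on all clopens:
  component: {94}
  component: {96}
  component: {95, 97}


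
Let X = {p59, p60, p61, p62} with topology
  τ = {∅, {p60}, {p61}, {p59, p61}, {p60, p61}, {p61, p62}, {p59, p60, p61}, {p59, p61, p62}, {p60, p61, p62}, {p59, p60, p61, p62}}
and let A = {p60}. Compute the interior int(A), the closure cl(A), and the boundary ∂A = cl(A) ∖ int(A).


int(A) = {p60}, cl(A) = {p60}, ∂A = ∅.

Closed sets in (X, τ) are complements of opens:
  closed(X, τ) = {∅, {p59}, {p60}, {p62}, {p59, p60}, {p59, p62}, {p60, p62}, {p59, p60, p62}, {p59, p61, p62}, {p59, p60, p61, p62}}.
int(A) = ⋃ {U ∈ τ : U ⊆ A}. Opens contained in A: ∅, {p60}.
Taking the union of these: int(A) = {p60}.
cl(A) = ⋂ {C closed : A ⊆ C}. Closed sets containing A: {p60}, {p59, p60}, {p60, p62}, {p59, p60, p62}, {p59, p60, p61, p62}.
Intersecting these: cl(A) = {p60}.
∂A = cl(A) ∖ int(A) = {p60} ∖ {p60} = ∅.


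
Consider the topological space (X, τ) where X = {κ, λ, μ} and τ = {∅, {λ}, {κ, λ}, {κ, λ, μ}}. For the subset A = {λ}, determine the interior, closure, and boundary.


int(A) = {λ}, cl(A) = {κ, λ, μ}, ∂A = {κ, μ}.

Closed sets in (X, τ) are complements of opens:
  closed(X, τ) = {∅, {μ}, {κ, μ}, {κ, λ, μ}}.
int(A) = ⋃ {U ∈ τ : U ⊆ A}. Opens contained in A: ∅, {λ}.
Taking the union of these: int(A) = {λ}.
cl(A) = ⋂ {C closed : A ⊆ C}. Closed sets containing A: {κ, λ, μ}.
Intersecting these: cl(A) = {κ, λ, μ}.
∂A = cl(A) ∖ int(A) = {κ, λ, μ} ∖ {λ} = {κ, μ}.


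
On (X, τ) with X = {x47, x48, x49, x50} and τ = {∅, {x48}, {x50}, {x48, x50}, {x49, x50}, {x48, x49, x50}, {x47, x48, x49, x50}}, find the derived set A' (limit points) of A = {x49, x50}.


A' = {x47, x49}

For each x ∈ X, list the open sets U ∈ τ with x ∈ U, then check whether U ∩ (A ∖ {x}) ≠ ∅ for every such U.
  x = x47: opens ∋ x are {x47, x48, x49, x50}; each meets A ∖ {x47}, so x IS a limit point.
  x = x48: open {x48} ∋ x has {x48} ∩ (A ∖ {x48}) = ∅, so x is NOT a limit point.
  x = x49: opens ∋ x are {x49, x50}, {x48, x49, x50}, {x47, x48, x49, x50}; each meets A ∖ {x49}, so x IS a limit point.
  x = x50: open {x50} ∋ x has {x50} ∩ (A ∖ {x50}) = ∅, so x is NOT a limit point.
Collecting: A' = {x47, x49}.


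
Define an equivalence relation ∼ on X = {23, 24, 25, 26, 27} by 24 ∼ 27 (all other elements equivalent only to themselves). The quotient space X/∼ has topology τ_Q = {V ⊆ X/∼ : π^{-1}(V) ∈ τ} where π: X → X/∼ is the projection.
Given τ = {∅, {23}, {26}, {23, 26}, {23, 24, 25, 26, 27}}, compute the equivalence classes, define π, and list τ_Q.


X/∼ = {[23], [24=27], [25], [26]}; |τ_Q| = 5.

Equivalence classes: [23], [24=27], [25], [26].
Quotient map π: X → X/∼ sends 23 ↦ [23], 24 ↦ [24=27], 25 ↦ [25], 26 ↦ [26], 27 ↦ [24=27].
For each subset V ⊆ X/∼, compute π^{-1}(V) ⊆ X and check whether π^{-1}(V) ∈ τ. V is open in τ_Q iff π^{-1}(V) ∈ τ.
  V = {}: π^{-1}(V) = ∅ ∈ τ ✓.
  V = {[23]}: π^{-1}(V) = {23} ∈ τ ✓.
  V = {[24=27]}: π^{-1}(V) = {24, 27} ∉ τ ✗.
  V = {[23], [24=27]}: π^{-1}(V) = {23, 24, 27} ∉ τ ✗.
  V = {[25]}: π^{-1}(V) = {25} ∉ τ ✗.
  V = {[23], [25]}: π^{-1}(V) = {23, 25} ∉ τ ✗.
  V = {[24=27], [25]}: π^{-1}(V) = {24, 25, 27} ∉ τ ✗.
  V = {[23], [24=27], [25]}: π^{-1}(V) = {23, 24, 25, 27} ∉ τ ✗.
  V = {[26]}: π^{-1}(V) = {26} ∈ τ ✓.
  V = {[23], [26]}: π^{-1}(V) = {23, 26} ∈ τ ✓.
  V = {[24=27], [26]}: π^{-1}(V) = {24, 26, 27} ∉ τ ✗.
  V = {[23], [24=27], [26]}: π^{-1}(V) = {23, 24, 26, 27} ∉ τ ✗.
  V = {[25], [26]}: π^{-1}(V) = {25, 26} ∉ τ ✗.
  V = {[23], [25], [26]}: π^{-1}(V) = {23, 25, 26} ∉ τ ✗.
  V = {[24=27], [25], [26]}: π^{-1}(V) = {24, 25, 26, 27} ∉ τ ✗.
  V = {[23], [24=27], [25], [26]}: π^{-1}(V) = {23, 24, 25, 26, 27} ∈ τ ✓.
Open sets in the quotient: τ_Q = {{}, {[23]}, {[26]}, {[23], [26]}, {[23], [24=27], [25], [26]}} (5 elements).


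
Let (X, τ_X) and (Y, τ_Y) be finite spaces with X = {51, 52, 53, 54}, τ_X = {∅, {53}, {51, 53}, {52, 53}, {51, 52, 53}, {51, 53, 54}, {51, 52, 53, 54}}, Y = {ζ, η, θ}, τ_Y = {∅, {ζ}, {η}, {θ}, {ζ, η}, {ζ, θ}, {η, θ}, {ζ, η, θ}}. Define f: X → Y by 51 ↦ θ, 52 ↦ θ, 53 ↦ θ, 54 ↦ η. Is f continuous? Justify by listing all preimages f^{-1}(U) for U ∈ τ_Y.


f is NOT continuous.

Compute f^{-1}(U) for each U ∈ τ_Y:
  U = ∅: f^{-1}(U) = ∅ ∈ τ_X ✓.
  U = {ζ}: f^{-1}(U) = ∅ ∈ τ_X ✓.
  U = {η}: f^{-1}(U) = {54} ∉ τ_X ✗.
  U = {θ}: f^{-1}(U) = {51, 52, 53} ∈ τ_X ✓.
  U = {ζ, η}: f^{-1}(U) = {54} ∉ τ_X ✗.
  U = {ζ, θ}: f^{-1}(U) = {51, 52, 53} ∈ τ_X ✓.
  U = {η, θ}: f^{-1}(U) = {51, 52, 53, 54} ∈ τ_X ✓.
  U = {ζ, η, θ}: f^{-1}(U) = {51, 52, 53, 54} ∈ τ_X ✓.
Found U = {η} with f^{-1}(U) = {54} not in τ_X. Therefore f is NOT continuous.


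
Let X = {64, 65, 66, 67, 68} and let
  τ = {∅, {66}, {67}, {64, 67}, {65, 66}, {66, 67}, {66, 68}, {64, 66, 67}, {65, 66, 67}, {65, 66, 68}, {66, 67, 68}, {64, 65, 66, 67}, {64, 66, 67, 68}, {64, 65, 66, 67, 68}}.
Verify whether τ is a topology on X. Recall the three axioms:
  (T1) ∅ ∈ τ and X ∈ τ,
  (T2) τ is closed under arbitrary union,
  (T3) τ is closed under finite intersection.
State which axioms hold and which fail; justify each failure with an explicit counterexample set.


τ is NOT a topology on X.

Axiom (T1): ∅ ∈ τ? Yes; X ∈ τ? Yes.
Axiom (T2/T3): check pairwise unions and intersections of members of τ.
Counterexample for (T2): {67} ∪ {65, 66, 68} = {65, 66, 67, 68} ∉ τ. Therefore τ is NOT a topology.


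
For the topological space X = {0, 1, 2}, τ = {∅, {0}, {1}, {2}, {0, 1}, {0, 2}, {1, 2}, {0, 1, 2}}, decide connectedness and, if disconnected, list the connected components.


(X, τ) is disconnected; components = [{0}, {1}, {2}].

Find clopen sets (U ∈ τ with X ∖ U ∈ τ):
  U = ∅, X ∖ U = {0, 1, 2} — both open, so U is clopen.
  U = {0}, X ∖ U = {1, 2} — both open, so U is clopen.
  U = {1}, X ∖ U = {0, 2} — both open, so U is clopen.
  U = {2}, X ∖ U = {0, 1} — both open, so U is clopen.
  U = {0, 1}, X ∖ U = {2} — both open, so U is clopen.
  U = {0, 2}, X ∖ U = {1} — both open, so U is clopen.
  U = {1, 2}, X ∖ U = {0} — both open, so U is clopen.
  U = {0, 1, 2}, X ∖ U = ∅ — both open, so U is clopen.
Nontrivial clopen(s) exist: e.g. {2}. So (X, τ) is disconnected.
Compute connected components by grouping points that agree on all clopens:
  component: {0}
  component: {1}
  component: {2}


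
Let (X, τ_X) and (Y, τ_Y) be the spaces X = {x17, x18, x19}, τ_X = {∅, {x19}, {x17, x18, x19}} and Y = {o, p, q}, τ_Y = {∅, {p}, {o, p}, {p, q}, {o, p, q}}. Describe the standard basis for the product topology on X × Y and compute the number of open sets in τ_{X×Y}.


Basis B = {∅ × ∅, {x19} × {p}, {x19} × {o, p}, {x19} × {p, q}, {x17, x18, x19} × {p}, {x19} × {o, p, q}, {x17, x18, x19} × {o, p}, {x17, x18, x19} × {p, q}, {x17, x18, x19} × {o, p, q}}; |τ_{X×Y}| = 14.

Enumerate products U × V with U ∈ τ_X, V ∈ τ_Y (deduplicated):
  ∅ × ∅ = {} (∅)
  {x19} × {p} = {(x19,p)}
  {x19} × {o, p} = {(x19,o), (x19,p)}
  {x19} × {p, q} = {(x19,p), (x19,q)}
  {x17, x18, x19} × {p} = {(x17,p), (x18,p), (x19,p)}
  {x19} × {o, p, q} = {(x19,o), (x19,p), (x19,q)}
  {x17, x18, x19} × {o, p} = {(x17,o), (x17,p), (x18,o), (x18,p), (x19,o), (x19,p)}
  {x17, x18, x19} × {p, q} = {(x17,p), (x17,q), (x18,p), (x18,q), (x19,p), (x19,q)}
  {x17, x18, x19} × {o, p, q} = {(x17,o), (x17,p), (x17,q), (x18,o), (x18,p), (x18,q), (x19,o), (x19,p), (x19,q)}
These 9 distinct sets form the basis B.
Close under arbitrary unions to get τ_{X×Y}; counting gives |τ_{X×Y}| = 14.
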